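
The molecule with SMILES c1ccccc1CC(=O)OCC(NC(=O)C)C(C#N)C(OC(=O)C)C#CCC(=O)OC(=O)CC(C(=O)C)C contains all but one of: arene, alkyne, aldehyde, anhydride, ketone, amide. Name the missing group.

aldehyde

alkyne: present (C≡C — C≡C triple bond → alkyne).
arene: present (C6H5 — C6H5– phenyl ring → arene).
ketone: present (CH(COCH3) — pendant –COCH3: carbonyl C bonded to two carbons → ketone).
amide: present (CH(NHCOCH3) — pendant –NHC(=O)CH3: N bonded to a carbonyl → amide (not amine)).
anhydride: present (CH2CO-O-COCH2 — two acyl groups sharing one oxygen, –C(=O)–O–C(=O)– → anhydride).
aldehyde: absent. In CH(COCH3), the carbonyl carbon is bonded to two carbons, so it is a ketone, not an aldehyde.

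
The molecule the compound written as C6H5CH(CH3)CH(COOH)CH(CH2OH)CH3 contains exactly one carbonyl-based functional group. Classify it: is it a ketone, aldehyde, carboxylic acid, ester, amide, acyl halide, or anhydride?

The carbonyl is in the CH(COOH) segment: pendant –COOH: carbonyl C bonded to C and –OH → carboxylic acid.

carboxylic acid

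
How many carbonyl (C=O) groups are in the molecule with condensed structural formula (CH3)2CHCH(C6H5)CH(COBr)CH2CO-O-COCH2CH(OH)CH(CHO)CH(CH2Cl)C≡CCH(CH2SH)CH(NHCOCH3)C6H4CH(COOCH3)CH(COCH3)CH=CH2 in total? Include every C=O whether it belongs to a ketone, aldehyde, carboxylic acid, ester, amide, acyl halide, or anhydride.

7

CH(COBr): acyl halide, 1 C=O (running total 1).
CH2CO-O-COCH2: anhydride, 2 C=O (running total 3).
CH(CHO): aldehyde, 1 C=O (running total 4).
CH(NHCOCH3): amide, 1 C=O (running total 5).
CH(COOCH3): ester, 1 C=O (running total 6).
CH(COCH3): ketone, 1 C=O (running total 7).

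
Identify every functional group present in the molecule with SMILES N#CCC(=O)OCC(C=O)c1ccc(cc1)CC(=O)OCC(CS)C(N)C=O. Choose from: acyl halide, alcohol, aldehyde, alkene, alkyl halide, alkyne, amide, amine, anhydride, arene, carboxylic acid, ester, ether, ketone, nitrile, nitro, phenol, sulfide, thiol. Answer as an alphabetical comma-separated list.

aldehyde, amine, arene, ester, nitrile, thiol

Working along the chain:
  N≡C: N≡C–: carbon triple-bonded to nitrogen → nitrile.
  CH2COOCH2: –C(=O)–O–C with C on the carbonyl side → ester.
  CH(CHO): pendant –CHO: carbonyl C bonded to C and H → aldehyde.
  C6H4: para-disubstituted benzene ring → arene.
  CH2COOCH2: –C(=O)–O–C with C on the carbonyl side → ester.
  CH(CH2SH): pendant –CH2SH → thiol.
  CH(NH2): –NH2 on an sp³ carbon with no adjacent C=O → amine.
  CHO: terminal –CHO: carbonyl C bonded to H and C → aldehyde.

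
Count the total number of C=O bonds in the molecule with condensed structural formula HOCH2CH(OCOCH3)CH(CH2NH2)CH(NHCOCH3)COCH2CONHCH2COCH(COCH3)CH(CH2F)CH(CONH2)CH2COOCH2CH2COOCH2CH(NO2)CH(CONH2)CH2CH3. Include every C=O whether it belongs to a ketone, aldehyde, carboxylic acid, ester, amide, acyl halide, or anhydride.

CH(OCOCH3): ester, 1 C=O (running total 1).
CH(NHCOCH3): amide, 1 C=O (running total 2).
CO: ketone, 1 C=O (running total 3).
CH2CONHCH2: amide, 1 C=O (running total 4).
CO: ketone, 1 C=O (running total 5).
CH(COCH3): ketone, 1 C=O (running total 6).
CH(CONH2): amide, 1 C=O (running total 7).
CH2COOCH2: ester, 1 C=O (running total 8).
CH2COOCH2: ester, 1 C=O (running total 9).
CH(CONH2): amide, 1 C=O (running total 10).

10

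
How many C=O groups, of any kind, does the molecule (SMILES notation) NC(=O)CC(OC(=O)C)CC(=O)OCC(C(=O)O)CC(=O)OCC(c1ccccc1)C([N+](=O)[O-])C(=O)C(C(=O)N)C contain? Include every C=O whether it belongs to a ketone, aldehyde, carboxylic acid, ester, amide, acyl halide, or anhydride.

7

H2NCO: amide, 1 C=O (running total 1).
CH(OCOCH3): ester, 1 C=O (running total 2).
CH2COOCH2: ester, 1 C=O (running total 3).
CH(COOH): carboxylic acid, 1 C=O (running total 4).
CH2COOCH2: ester, 1 C=O (running total 5).
CO: ketone, 1 C=O (running total 6).
CH(CONH2): amide, 1 C=O (running total 7).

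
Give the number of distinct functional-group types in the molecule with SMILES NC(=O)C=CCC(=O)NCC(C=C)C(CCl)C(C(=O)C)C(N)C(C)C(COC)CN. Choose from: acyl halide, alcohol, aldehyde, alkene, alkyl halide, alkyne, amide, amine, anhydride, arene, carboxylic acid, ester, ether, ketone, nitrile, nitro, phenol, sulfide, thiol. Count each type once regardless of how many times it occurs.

Working along the chain:
  H2NCO: –C(=O)NH2: carbonyl C bonded to C and to N → amide (the N is not a separate amine).
  CH=CH: C=C double bond → alkene.
  CH2CONHCH2: –C(=O)–N– linkage → amide (the N is not an amine).
  CH(CH=CH2): pendant –CH=CH2: C=C double bond → alkene.
  CH(CH2Cl): pendant –CH2X: halogen on sp³ carbon → alkyl halide.
  CH(COCH3): pendant –COCH3: carbonyl C bonded to two carbons → ketone.
  CH(NH2): –NH2 on an sp³ carbon with no adjacent C=O → amine.
  CH(CH2OCH3): pendant –CH2OCH3: C–O–C linkage → ether.
  CH2NH2: –NH2 on an sp³ carbon with no adjacent C=O → amine.
Distinct types present: alkene, alkyl halide, amide, amine, ether, ketone.

6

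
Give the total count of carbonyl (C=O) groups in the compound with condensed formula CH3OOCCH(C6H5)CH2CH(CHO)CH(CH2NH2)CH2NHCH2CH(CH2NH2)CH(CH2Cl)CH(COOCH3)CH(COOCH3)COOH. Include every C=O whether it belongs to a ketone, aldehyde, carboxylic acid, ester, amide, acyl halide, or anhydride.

CH3OOC: ester, 1 C=O (running total 1).
CH(CHO): aldehyde, 1 C=O (running total 2).
CH(COOCH3): ester, 1 C=O (running total 3).
CH(COOCH3): ester, 1 C=O (running total 4).
COOH: carboxylic acid, 1 C=O (running total 5).

5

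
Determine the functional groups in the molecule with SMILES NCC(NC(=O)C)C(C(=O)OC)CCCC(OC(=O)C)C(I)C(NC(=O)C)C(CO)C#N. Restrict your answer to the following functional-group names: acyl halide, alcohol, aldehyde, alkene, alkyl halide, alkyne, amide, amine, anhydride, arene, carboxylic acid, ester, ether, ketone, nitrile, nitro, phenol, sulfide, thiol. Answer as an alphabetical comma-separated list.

alcohol, alkyl halide, amide, amine, ester, nitrile

Taking each segment in turn:
  H2NCH2: –NH2 on an sp³ carbon with no adjacent C=O → amine.
  CH(NHCOCH3): pendant –NHC(=O)CH3: N bonded to a carbonyl → amide (not amine).
  CH(COOCH3): pendant –COOCH3: carbonyl C bonded to C and –OCH3 → ester.
  CH(OCOCH3): pendant –OC(=O)CH3: an acyloxy group → ester.
  CH(I): halogen on an sp³ carbon → alkyl halide.
  CH(NHCOCH3): pendant –NHC(=O)CH3: N bonded to a carbonyl → amide (not amine).
  CH(CH2OH): pendant –CH2OH on an sp³ backbone C → alcohol.
  CN: –C≡N: carbon triple-bonded to nitrogen → nitrile.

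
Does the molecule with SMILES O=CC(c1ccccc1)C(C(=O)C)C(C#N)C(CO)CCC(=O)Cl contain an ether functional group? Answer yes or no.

no

Taking each segment in turn:
  OHC: terminal –CHO: carbonyl C bonded to H and C → aldehyde.
  CH(C6H5): pendant –C6H5: benzene ring → arene.
  CH(COCH3): pendant –COCH3: carbonyl C bonded to two carbons → ketone.
  CH(CN): pendant –C≡N: nitrile.
  CH(CH2OH): pendant –CH2OH on an sp³ backbone C → alcohol.
  COCl: –C(=O)Cl: carbonyl C bonded to C and to a halogen → acyl halide (not alkyl halide).
The groups actually present are: acyl halide, alcohol, aldehyde, arene, ketone, nitrile.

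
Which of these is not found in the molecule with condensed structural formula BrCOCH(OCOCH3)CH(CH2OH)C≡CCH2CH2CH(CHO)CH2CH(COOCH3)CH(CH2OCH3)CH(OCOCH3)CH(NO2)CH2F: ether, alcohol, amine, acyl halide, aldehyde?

aldehyde: present (CH(CHO) — pendant –CHO: carbonyl C bonded to C and H → aldehyde).
acyl halide: present (BrCO — –C(=O)Br: carbonyl C bonded to C and to a halogen → acyl halide (not alkyl halide)).
alcohol: present (CH(CH2OH) — pendant –CH2OH on an sp³ backbone C → alcohol).
ether: present (CH(CH2OCH3) — pendant –CH2OCH3: C–O–C linkage → ether).
amine: no segment matches this pattern.

amine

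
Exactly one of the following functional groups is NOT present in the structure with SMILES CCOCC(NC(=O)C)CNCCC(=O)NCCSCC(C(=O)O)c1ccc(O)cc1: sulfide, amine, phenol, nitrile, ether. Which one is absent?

nitrile

amine: present (CH2NHCH2 — C–N–C with sp³ carbons and no adjacent C=O → amine (secondary)).
sulfide: present (CH2SCH2 — C–S–C linkage → sulfide (thioether)).
ether: present (CH2OCH2 — C–O–C with sp³ carbons on both sides and no adjacent C=O → ether).
phenol: present (C6H4OH — –OH attached directly to an aromatic ring → phenol (not alcohol); the ring itself is an arene).
nitrile: no segment matches this pattern.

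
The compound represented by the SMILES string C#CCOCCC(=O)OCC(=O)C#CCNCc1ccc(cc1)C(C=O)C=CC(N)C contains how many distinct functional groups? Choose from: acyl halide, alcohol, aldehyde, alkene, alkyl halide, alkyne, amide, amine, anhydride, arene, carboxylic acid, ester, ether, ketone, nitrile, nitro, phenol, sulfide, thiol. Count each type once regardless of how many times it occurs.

8

Reading the structure from left to right:
  HC≡C: C≡C triple bond → alkyne.
  CH2OCH2: C–O–C with sp³ carbons on both sides and no adjacent C=O → ether.
  CH2COOCH2: –C(=O)–O–C with C on the carbonyl side → ester.
  CO: –C(=O)– with carbon on both sides → ketone.
  C≡C: C≡C triple bond → alkyne.
  CH2NHCH2: C–N–C with sp³ carbons and no adjacent C=O → amine (secondary).
  C6H4: para-disubstituted benzene ring → arene.
  CH(CHO): pendant –CHO: carbonyl C bonded to C and H → aldehyde.
  CH=CH: C=C double bond → alkene.
  CH(NH2): –NH2 on an sp³ carbon with no adjacent C=O → amine.
Distinct types present: aldehyde, alkene, alkyne, amine, arene, ester, ether, ketone.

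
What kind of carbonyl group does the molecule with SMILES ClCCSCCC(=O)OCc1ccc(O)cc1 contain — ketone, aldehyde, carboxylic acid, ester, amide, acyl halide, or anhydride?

The carbonyl is in the CH2COOCH2 segment: –C(=O)–O–C with C on the carbonyl side → ester.

ester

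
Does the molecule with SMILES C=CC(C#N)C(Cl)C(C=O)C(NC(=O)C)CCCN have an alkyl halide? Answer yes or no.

yes

C=C double bond → alkene.
pendant –C≡N: nitrile.
halogen on an sp³ carbon → alkyl halide.
pendant –CHO: carbonyl C bonded to C and H → aldehyde.
pendant –NHC(=O)CH3: N bonded to a carbonyl → amide (not amine).
–NH2 on an sp³ carbon with no adjacent C=O → amine.
The CH(Cl) segment supplies the alkyl halide: halogen on an sp³ carbon → alkyl halide.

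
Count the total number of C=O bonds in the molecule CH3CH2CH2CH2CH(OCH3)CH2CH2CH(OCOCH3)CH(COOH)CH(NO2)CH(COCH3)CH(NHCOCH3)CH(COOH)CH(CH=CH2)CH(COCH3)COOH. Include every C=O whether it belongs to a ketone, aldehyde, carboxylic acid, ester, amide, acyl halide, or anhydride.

7

CH(OCOCH3): ester, 1 C=O (running total 1).
CH(COOH): carboxylic acid, 1 C=O (running total 2).
CH(COCH3): ketone, 1 C=O (running total 3).
CH(NHCOCH3): amide, 1 C=O (running total 4).
CH(COOH): carboxylic acid, 1 C=O (running total 5).
CH(COCH3): ketone, 1 C=O (running total 6).
COOH: carboxylic acid, 1 C=O (running total 7).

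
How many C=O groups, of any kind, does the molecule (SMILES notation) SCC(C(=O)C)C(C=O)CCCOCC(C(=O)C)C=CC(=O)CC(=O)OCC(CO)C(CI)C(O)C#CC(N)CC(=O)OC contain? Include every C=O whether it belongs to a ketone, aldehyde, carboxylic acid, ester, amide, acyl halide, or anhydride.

CH(COCH3): ketone, 1 C=O (running total 1).
CH(CHO): aldehyde, 1 C=O (running total 2).
CH(COCH3): ketone, 1 C=O (running total 3).
CO: ketone, 1 C=O (running total 4).
CH2COOCH2: ester, 1 C=O (running total 5).
COOCH3: ester, 1 C=O (running total 6).

6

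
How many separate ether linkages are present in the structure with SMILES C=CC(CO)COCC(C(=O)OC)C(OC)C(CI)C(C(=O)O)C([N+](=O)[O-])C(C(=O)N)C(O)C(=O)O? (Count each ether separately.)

2

Reading the structure from left to right:
  CH2=CH: C=C double bond → alkene.
  CH(CH2OH): pendant –CH2OH on an sp³ backbone C → alcohol.
  CH2OCH2: C–O–C with sp³ carbons on both sides and no adjacent C=O → ether.
  CH(COOCH3): pendant –COOCH3: carbonyl C bonded to C and –OCH3 → ester.
  CH(OCH3): pendant –OCH3: C–O–C with sp³ C, no adjacent C=O → ether.
  CH(CH2I): pendant –CH2X: halogen on sp³ carbon → alkyl halide.
  CH(COOH): pendant –COOH: carbonyl C bonded to C and –OH → carboxylic acid.
  CH(NO2): –NO2 on an sp³ carbon → nitro (the N=O is not a carbonyl).
  CH(CONH2): pendant –CONH2: carbonyl C bonded to C and N → amide.
  CH(OH): –OH on an sp³ carbon → alcohol (secondary).
  COOH: –COOH: carbonyl C bonded to –OH and C → carboxylic acid (the –OH is not a separate alcohol).
Ether appears at: CH2OCH2, CH(OCH3) → 2.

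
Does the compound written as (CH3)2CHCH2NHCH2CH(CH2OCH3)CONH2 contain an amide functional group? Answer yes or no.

yes

Taking each segment in turn:
  CH2NHCH2: C–N–C with sp³ carbons and no adjacent C=O → amine (secondary).
  CH(CH2OCH3): pendant –CH2OCH3: C–O–C linkage → ether.
  CONH2: –C(=O)NH2: carbonyl C bonded to C and to N → amide (the N is not a separate amine).
The CONH2 segment supplies the amide: –C(=O)NH2: carbonyl C bonded to C and to N → amide (the N is not a separate amine).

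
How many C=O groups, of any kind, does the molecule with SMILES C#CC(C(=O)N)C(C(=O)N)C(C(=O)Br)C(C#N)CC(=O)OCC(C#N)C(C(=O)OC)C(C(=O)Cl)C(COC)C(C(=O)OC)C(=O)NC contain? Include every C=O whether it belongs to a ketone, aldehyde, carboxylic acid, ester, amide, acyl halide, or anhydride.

8

CH(CONH2): amide, 1 C=O (running total 1).
CH(CONH2): amide, 1 C=O (running total 2).
CH(COBr): acyl halide, 1 C=O (running total 3).
CH2COOCH2: ester, 1 C=O (running total 4).
CH(COOCH3): ester, 1 C=O (running total 5).
CH(COCl): acyl halide, 1 C=O (running total 6).
CH(COOCH3): ester, 1 C=O (running total 7).
CONHCH3: amide, 1 C=O (running total 8).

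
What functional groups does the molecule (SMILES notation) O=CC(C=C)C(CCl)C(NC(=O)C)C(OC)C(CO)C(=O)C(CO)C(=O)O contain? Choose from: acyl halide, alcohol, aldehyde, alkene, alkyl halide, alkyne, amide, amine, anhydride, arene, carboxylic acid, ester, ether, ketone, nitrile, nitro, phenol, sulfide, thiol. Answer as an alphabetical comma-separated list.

Taking each segment in turn:
  OHC: terminal –CHO: carbonyl C bonded to H and C → aldehyde.
  CH(CH=CH2): pendant –CH=CH2: C=C double bond → alkene.
  CH(CH2Cl): pendant –CH2X: halogen on sp³ carbon → alkyl halide.
  CH(NHCOCH3): pendant –NHC(=O)CH3: N bonded to a carbonyl → amide (not amine).
  CH(OCH3): pendant –OCH3: C–O–C with sp³ C, no adjacent C=O → ether.
  CH(CH2OH): pendant –CH2OH on an sp³ backbone C → alcohol.
  CO: –C(=O)– with carbon on both sides → ketone.
  CH(CH2OH): pendant –CH2OH on an sp³ backbone C → alcohol.
  COOH: –COOH: carbonyl C bonded to –OH and C → carboxylic acid (the –OH is not a separate alcohol).

alcohol, aldehyde, alkene, alkyl halide, amide, carboxylic acid, ether, ketone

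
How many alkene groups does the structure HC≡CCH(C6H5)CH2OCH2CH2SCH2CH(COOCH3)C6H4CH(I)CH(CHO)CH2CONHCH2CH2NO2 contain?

C≡C triple bond → alkyne.
pendant –C6H5: benzene ring → arene.
C–O–C with sp³ carbons on both sides and no adjacent C=O → ether.
C–S–C linkage → sulfide (thioether).
pendant –COOCH3: carbonyl C bonded to C and –OCH3 → ester.
para-disubstituted benzene ring → arene.
halogen on an sp³ carbon → alkyl halide.
pendant –CHO: carbonyl C bonded to C and H → aldehyde.
–C(=O)–N– linkage → amide (the N is not an amine).
–NO2 on carbon → nitro group.
No segment is a alkene: HC≡C is alkyne, not alkene; CH(C6H5) is arene, not alkene; C6H4 is arene, not alkene. → 0.

0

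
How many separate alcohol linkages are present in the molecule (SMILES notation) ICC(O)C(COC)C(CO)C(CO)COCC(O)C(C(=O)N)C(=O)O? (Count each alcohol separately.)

4

Reading the structure from left to right:
  ICH2: halogen on an sp³ carbon → alkyl halide.
  CH(OH): –OH on an sp³ carbon → alcohol (secondary).
  CH(CH2OCH3): pendant –CH2OCH3: C–O–C linkage → ether.
  CH(CH2OH): pendant –CH2OH on an sp³ backbone C → alcohol.
  CH(CH2OH): pendant –CH2OH on an sp³ backbone C → alcohol.
  CH2OCH2: C–O–C with sp³ carbons on both sides and no adjacent C=O → ether.
  CH(OH): –OH on an sp³ carbon → alcohol (secondary).
  CH(CONH2): pendant –CONH2: carbonyl C bonded to C and N → amide.
  COOH: –COOH: carbonyl C bonded to –OH and C → carboxylic acid (the –OH is not a separate alcohol).
Alcohol appears at: CH(OH), CH(CH2OH), CH(CH2OH), CH(OH) → 4.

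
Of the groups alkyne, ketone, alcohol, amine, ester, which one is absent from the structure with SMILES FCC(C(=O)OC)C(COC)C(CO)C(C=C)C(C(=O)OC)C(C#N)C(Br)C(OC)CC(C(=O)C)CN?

alcohol: present (CH(CH2OH) — pendant –CH2OH on an sp³ backbone C → alcohol).
amine: present (CH2NH2 — –NH2 on an sp³ carbon with no adjacent C=O → amine).
ester: present (CH(COOCH3) — pendant –COOCH3: carbonyl C bonded to C and –OCH3 → ester).
ketone: present (CH(COCH3) — pendant –COCH3: carbonyl C bonded to two carbons → ketone).
alkyne: absent. In CH(CN), the triple bond is C≡N, not C≡C, so it is a nitrile.

alkyne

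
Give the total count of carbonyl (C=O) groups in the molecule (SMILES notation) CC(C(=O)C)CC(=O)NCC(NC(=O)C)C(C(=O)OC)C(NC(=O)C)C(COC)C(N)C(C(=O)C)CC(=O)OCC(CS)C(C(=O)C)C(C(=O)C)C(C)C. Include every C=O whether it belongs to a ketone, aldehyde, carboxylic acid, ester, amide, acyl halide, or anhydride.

9

CH(COCH3): ketone, 1 C=O (running total 1).
CH2CONHCH2: amide, 1 C=O (running total 2).
CH(NHCOCH3): amide, 1 C=O (running total 3).
CH(COOCH3): ester, 1 C=O (running total 4).
CH(NHCOCH3): amide, 1 C=O (running total 5).
CH(COCH3): ketone, 1 C=O (running total 6).
CH2COOCH2: ester, 1 C=O (running total 7).
CH(COCH3): ketone, 1 C=O (running total 8).
CH(COCH3): ketone, 1 C=O (running total 9).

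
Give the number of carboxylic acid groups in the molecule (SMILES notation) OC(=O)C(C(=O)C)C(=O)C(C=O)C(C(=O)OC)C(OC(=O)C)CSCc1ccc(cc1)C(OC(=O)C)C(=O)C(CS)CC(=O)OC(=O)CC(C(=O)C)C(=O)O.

Working along the chain:
  HOOC: –COOH: carbonyl C bonded to –OH and C → carboxylic acid (the –OH is not a separate alcohol).
  CH(COCH3): pendant –COCH3: carbonyl C bonded to two carbons → ketone.
  CO: –C(=O)– with carbon on both sides → ketone.
  CH(CHO): pendant –CHO: carbonyl C bonded to C and H → aldehyde.
  CH(COOCH3): pendant –COOCH3: carbonyl C bonded to C and –OCH3 → ester.
  CH(OCOCH3): pendant –OC(=O)CH3: an acyloxy group → ester.
  CH2SCH2: C–S–C linkage → sulfide (thioether).
  C6H4: para-disubstituted benzene ring → arene.
  CH(OCOCH3): pendant –OC(=O)CH3: an acyloxy group → ester.
  CO: –C(=O)– with carbon on both sides → ketone.
  CH(CH2SH): pendant –CH2SH → thiol.
  CH2CO-O-COCH2: two acyl groups sharing one oxygen, –C(=O)–O–C(=O)– → anhydride.
  CH(COCH3): pendant –COCH3: carbonyl C bonded to two carbons → ketone.
  COOH: –COOH: carbonyl C bonded to –OH and C → carboxylic acid (the –OH is not a separate alcohol).
Carboxylic acid appears at: HOOC, COOH → 2.

2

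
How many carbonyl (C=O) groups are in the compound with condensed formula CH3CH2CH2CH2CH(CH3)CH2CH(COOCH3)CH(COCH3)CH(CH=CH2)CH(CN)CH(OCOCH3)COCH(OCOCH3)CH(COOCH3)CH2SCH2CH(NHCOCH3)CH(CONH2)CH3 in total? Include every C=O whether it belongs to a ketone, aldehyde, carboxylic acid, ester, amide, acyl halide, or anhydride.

8

CH(COOCH3): ester, 1 C=O (running total 1).
CH(COCH3): ketone, 1 C=O (running total 2).
CH(OCOCH3): ester, 1 C=O (running total 3).
CO: ketone, 1 C=O (running total 4).
CH(OCOCH3): ester, 1 C=O (running total 5).
CH(COOCH3): ester, 1 C=O (running total 6).
CH(NHCOCH3): amide, 1 C=O (running total 7).
CH(CONH2): amide, 1 C=O (running total 8).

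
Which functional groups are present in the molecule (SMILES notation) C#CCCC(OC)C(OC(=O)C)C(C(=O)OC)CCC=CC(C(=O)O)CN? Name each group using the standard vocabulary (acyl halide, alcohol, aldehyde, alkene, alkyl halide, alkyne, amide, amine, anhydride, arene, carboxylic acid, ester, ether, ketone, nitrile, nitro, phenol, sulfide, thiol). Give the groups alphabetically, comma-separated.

alkene, alkyne, amine, carboxylic acid, ester, ether

C≡C triple bond → alkyne.
pendant –OCH3: C–O–C with sp³ C, no adjacent C=O → ether.
pendant –OC(=O)CH3: an acyloxy group → ester.
pendant –COOCH3: carbonyl C bonded to C and –OCH3 → ester.
C=C double bond → alkene.
pendant –COOH: carbonyl C bonded to C and –OH → carboxylic acid.
–NH2 on an sp³ carbon with no adjacent C=O → amine.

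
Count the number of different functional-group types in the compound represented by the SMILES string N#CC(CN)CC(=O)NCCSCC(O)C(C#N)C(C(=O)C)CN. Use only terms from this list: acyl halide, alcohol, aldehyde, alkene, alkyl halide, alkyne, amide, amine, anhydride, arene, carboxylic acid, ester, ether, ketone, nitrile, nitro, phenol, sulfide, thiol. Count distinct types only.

6

N≡C–: carbon triple-bonded to nitrogen → nitrile.
pendant –CH2NH2: N on sp³ C, no adjacent C=O → amine.
–C(=O)–N– linkage → amide (the N is not an amine).
C–S–C linkage → sulfide (thioether).
–OH on an sp³ carbon → alcohol (secondary).
pendant –C≡N: nitrile.
pendant –COCH3: carbonyl C bonded to two carbons → ketone.
–NH2 on an sp³ carbon with no adjacent C=O → amine.
Distinct types present: alcohol, amide, amine, ketone, nitrile, sulfide.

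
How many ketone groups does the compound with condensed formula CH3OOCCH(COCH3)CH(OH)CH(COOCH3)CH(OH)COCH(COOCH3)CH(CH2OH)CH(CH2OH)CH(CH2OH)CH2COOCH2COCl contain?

Working along the chain:
  CH3OOC: CH3O–C(=O)–: carbonyl C bonded to C and to –OCH3 → ester (not ketone + ether).
  CH(COCH3): pendant –COCH3: carbonyl C bonded to two carbons → ketone.
  CH(OH): –OH on an sp³ carbon → alcohol (secondary).
  CH(COOCH3): pendant –COOCH3: carbonyl C bonded to C and –OCH3 → ester.
  CH(OH): –OH on an sp³ carbon → alcohol (secondary).
  CO: –C(=O)– with carbon on both sides → ketone.
  CH(COOCH3): pendant –COOCH3: carbonyl C bonded to C and –OCH3 → ester.
  CH(CH2OH): pendant –CH2OH on an sp³ backbone C → alcohol.
  CH(CH2OH): pendant –CH2OH on an sp³ backbone C → alcohol.
  CH(CH2OH): pendant –CH2OH on an sp³ backbone C → alcohol.
  CH2COOCH2: –C(=O)–O–C with C on the carbonyl side → ester.
  COCl: –C(=O)Cl: carbonyl C bonded to C and to a halogen → acyl halide (not alkyl halide).
Ketone appears at: CH(COCH3), CO → 2.

2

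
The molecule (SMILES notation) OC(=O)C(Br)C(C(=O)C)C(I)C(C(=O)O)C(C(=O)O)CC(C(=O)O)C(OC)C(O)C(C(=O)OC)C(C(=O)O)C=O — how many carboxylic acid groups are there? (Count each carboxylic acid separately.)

–COOH: carbonyl C bonded to –OH and C → carboxylic acid (the –OH is not a separate alcohol).
halogen on an sp³ carbon → alkyl halide.
pendant –COCH3: carbonyl C bonded to two carbons → ketone.
halogen on an sp³ carbon → alkyl halide.
pendant –COOH: carbonyl C bonded to C and –OH → carboxylic acid.
pendant –COOH: carbonyl C bonded to C and –OH → carboxylic acid.
pendant –COOH: carbonyl C bonded to C and –OH → carboxylic acid.
pendant –OCH3: C–O–C with sp³ C, no adjacent C=O → ether.
–OH on an sp³ carbon → alcohol (secondary).
pendant –COOCH3: carbonyl C bonded to C and –OCH3 → ester.
pendant –COOH: carbonyl C bonded to C and –OH → carboxylic acid.
terminal –CHO: carbonyl C bonded to H and C → aldehyde.
Carboxylic acid appears at: HOOC, CH(COOH), CH(COOH), CH(COOH), CH(COOH) → 5.

5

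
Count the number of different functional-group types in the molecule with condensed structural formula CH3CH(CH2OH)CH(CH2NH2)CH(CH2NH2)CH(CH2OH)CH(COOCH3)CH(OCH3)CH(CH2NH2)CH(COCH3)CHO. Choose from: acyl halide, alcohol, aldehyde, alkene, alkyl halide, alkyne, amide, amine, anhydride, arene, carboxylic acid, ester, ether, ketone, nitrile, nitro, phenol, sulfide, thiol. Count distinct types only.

6

pendant –CH2OH on an sp³ backbone C → alcohol.
pendant –CH2NH2: N on sp³ C, no adjacent C=O → amine.
pendant –CH2NH2: N on sp³ C, no adjacent C=O → amine.
pendant –CH2OH on an sp³ backbone C → alcohol.
pendant –COOCH3: carbonyl C bonded to C and –OCH3 → ester.
pendant –OCH3: C–O–C with sp³ C, no adjacent C=O → ether.
pendant –CH2NH2: N on sp³ C, no adjacent C=O → amine.
pendant –COCH3: carbonyl C bonded to two carbons → ketone.
terminal –CHO: carbonyl C bonded to H and C → aldehyde.
Distinct types present: alcohol, aldehyde, amine, ester, ether, ketone.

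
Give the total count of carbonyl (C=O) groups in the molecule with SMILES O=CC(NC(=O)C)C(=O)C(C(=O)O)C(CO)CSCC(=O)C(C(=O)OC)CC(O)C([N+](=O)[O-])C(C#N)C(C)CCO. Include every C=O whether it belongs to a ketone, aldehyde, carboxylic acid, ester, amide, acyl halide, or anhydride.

OHC: aldehyde, 1 C=O (running total 1).
CH(NHCOCH3): amide, 1 C=O (running total 2).
CO: ketone, 1 C=O (running total 3).
CH(COOH): carboxylic acid, 1 C=O (running total 4).
CO: ketone, 1 C=O (running total 5).
CH(COOCH3): ester, 1 C=O (running total 6).

6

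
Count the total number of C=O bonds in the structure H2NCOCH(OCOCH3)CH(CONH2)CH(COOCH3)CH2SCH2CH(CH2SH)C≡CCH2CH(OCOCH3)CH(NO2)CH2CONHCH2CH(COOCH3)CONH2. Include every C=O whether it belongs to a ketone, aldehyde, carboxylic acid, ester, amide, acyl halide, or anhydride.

8

H2NCO: amide, 1 C=O (running total 1).
CH(OCOCH3): ester, 1 C=O (running total 2).
CH(CONH2): amide, 1 C=O (running total 3).
CH(COOCH3): ester, 1 C=O (running total 4).
CH(OCOCH3): ester, 1 C=O (running total 5).
CH2CONHCH2: amide, 1 C=O (running total 6).
CH(COOCH3): ester, 1 C=O (running total 7).
CONH2: amide, 1 C=O (running total 8).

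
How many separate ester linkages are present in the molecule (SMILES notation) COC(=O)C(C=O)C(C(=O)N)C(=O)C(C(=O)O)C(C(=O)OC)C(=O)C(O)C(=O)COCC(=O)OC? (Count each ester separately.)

3

Reading the structure from left to right:
  CH3OOC: CH3O–C(=O)–: carbonyl C bonded to C and to –OCH3 → ester (not ketone + ether).
  CH(CHO): pendant –CHO: carbonyl C bonded to C and H → aldehyde.
  CH(CONH2): pendant –CONH2: carbonyl C bonded to C and N → amide.
  CO: –C(=O)– with carbon on both sides → ketone.
  CH(COOH): pendant –COOH: carbonyl C bonded to C and –OH → carboxylic acid.
  CH(COOCH3): pendant –COOCH3: carbonyl C bonded to C and –OCH3 → ester.
  CO: –C(=O)– with carbon on both sides → ketone.
  CH(OH): –OH on an sp³ carbon → alcohol (secondary).
  CO: –C(=O)– with carbon on both sides → ketone.
  CH2OCH2: C–O–C with sp³ carbons on both sides and no adjacent C=O → ether.
  COOCH3: –C(=O)OCH3: carbonyl C bonded to C and to –OCH3 → ester (not ketone + ether).
Ester appears at: CH3OOC, CH(COOCH3), COOCH3 → 3.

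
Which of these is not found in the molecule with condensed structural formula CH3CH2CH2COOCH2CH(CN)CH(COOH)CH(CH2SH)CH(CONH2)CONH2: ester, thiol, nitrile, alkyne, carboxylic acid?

carboxylic acid: present (CH(COOH) — pendant –COOH: carbonyl C bonded to C and –OH → carboxylic acid).
nitrile: present (CH(CN) — pendant –C≡N: nitrile).
ester: present (CH2COOCH2 — –C(=O)–O–C with C on the carbonyl side → ester).
thiol: present (CH(CH2SH) — pendant –CH2SH → thiol).
alkyne: absent. In CH(CN), the triple bond is C≡N, not C≡C, so it is a nitrile.

alkyne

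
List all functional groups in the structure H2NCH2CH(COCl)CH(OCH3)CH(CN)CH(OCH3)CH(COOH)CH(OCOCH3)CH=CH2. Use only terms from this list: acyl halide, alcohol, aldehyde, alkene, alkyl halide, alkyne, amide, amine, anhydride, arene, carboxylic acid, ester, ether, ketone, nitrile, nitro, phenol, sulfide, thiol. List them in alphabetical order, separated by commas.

–NH2 on an sp³ carbon with no adjacent C=O → amine.
pendant –C(=O)X: carbonyl C bonded to C and halogen → acyl halide.
pendant –OCH3: C–O–C with sp³ C, no adjacent C=O → ether.
pendant –C≡N: nitrile.
pendant –OCH3: C–O–C with sp³ C, no adjacent C=O → ether.
pendant –COOH: carbonyl C bonded to C and –OH → carboxylic acid.
pendant –OC(=O)CH3: an acyloxy group → ester.
C=C double bond → alkene.

acyl halide, alkene, amine, carboxylic acid, ester, ether, nitrile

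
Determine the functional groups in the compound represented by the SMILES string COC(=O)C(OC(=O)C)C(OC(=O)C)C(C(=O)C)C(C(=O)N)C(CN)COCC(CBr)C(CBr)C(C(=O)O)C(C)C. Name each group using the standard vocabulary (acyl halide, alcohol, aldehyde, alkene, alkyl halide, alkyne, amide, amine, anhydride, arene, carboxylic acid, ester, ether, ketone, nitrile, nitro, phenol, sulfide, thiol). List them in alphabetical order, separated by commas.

alkyl halide, amide, amine, carboxylic acid, ester, ether, ketone

Taking each segment in turn:
  CH3OOC: CH3O–C(=O)–: carbonyl C bonded to C and to –OCH3 → ester (not ketone + ether).
  CH(OCOCH3): pendant –OC(=O)CH3: an acyloxy group → ester.
  CH(OCOCH3): pendant –OC(=O)CH3: an acyloxy group → ester.
  CH(COCH3): pendant –COCH3: carbonyl C bonded to two carbons → ketone.
  CH(CONH2): pendant –CONH2: carbonyl C bonded to C and N → amide.
  CH(CH2NH2): pendant –CH2NH2: N on sp³ C, no adjacent C=O → amine.
  CH2OCH2: C–O–C with sp³ carbons on both sides and no adjacent C=O → ether.
  CH(CH2Br): pendant –CH2X: halogen on sp³ carbon → alkyl halide.
  CH(CH2Br): pendant –CH2X: halogen on sp³ carbon → alkyl halide.
  CH(COOH): pendant –COOH: carbonyl C bonded to C and –OH → carboxylic acid.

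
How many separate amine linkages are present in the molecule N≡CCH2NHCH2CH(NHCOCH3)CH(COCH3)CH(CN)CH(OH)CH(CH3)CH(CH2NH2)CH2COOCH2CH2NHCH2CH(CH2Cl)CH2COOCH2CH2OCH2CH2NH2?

4

N≡C–: carbon triple-bonded to nitrogen → nitrile.
C–N–C with sp³ carbons and no adjacent C=O → amine (secondary).
pendant –NHC(=O)CH3: N bonded to a carbonyl → amide (not amine).
pendant –COCH3: carbonyl C bonded to two carbons → ketone.
pendant –C≡N: nitrile.
–OH on an sp³ carbon → alcohol (secondary).
pendant –CH2NH2: N on sp³ C, no adjacent C=O → amine.
–C(=O)–O–C with C on the carbonyl side → ester.
C–N–C with sp³ carbons and no adjacent C=O → amine (secondary).
pendant –CH2X: halogen on sp³ carbon → alkyl halide.
–C(=O)–O–C with C on the carbonyl side → ester.
C–O–C with sp³ carbons on both sides and no adjacent C=O → ether.
–NH2 on an sp³ carbon with no adjacent C=O → amine.
Amine appears at: CH2NHCH2, CH(CH2NH2), CH2NHCH2, CH2NH2 → 4.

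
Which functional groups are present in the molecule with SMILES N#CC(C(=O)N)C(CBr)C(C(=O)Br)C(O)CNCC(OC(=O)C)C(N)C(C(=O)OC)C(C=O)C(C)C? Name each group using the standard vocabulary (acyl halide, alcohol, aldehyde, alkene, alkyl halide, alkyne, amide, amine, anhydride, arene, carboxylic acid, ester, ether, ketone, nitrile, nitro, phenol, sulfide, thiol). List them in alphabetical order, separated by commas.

acyl halide, alcohol, aldehyde, alkyl halide, amide, amine, ester, nitrile

N≡C–: carbon triple-bonded to nitrogen → nitrile.
pendant –CONH2: carbonyl C bonded to C and N → amide.
pendant –CH2X: halogen on sp³ carbon → alkyl halide.
pendant –C(=O)X: carbonyl C bonded to C and halogen → acyl halide.
–OH on an sp³ carbon → alcohol (secondary).
C–N–C with sp³ carbons and no adjacent C=O → amine (secondary).
pendant –OC(=O)CH3: an acyloxy group → ester.
–NH2 on an sp³ carbon with no adjacent C=O → amine.
pendant –COOCH3: carbonyl C bonded to C and –OCH3 → ester.
pendant –CHO: carbonyl C bonded to C and H → aldehyde.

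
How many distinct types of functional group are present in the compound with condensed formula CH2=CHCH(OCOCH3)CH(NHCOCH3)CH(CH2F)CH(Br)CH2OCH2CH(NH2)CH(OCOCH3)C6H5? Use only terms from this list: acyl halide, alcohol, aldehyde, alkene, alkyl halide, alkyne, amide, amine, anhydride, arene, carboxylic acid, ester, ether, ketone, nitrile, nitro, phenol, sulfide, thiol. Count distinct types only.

C=C double bond → alkene.
pendant –OC(=O)CH3: an acyloxy group → ester.
pendant –NHC(=O)CH3: N bonded to a carbonyl → amide (not amine).
pendant –CH2X: halogen on sp³ carbon → alkyl halide.
halogen on an sp³ carbon → alkyl halide.
C–O–C with sp³ carbons on both sides and no adjacent C=O → ether.
–NH2 on an sp³ carbon with no adjacent C=O → amine.
pendant –OC(=O)CH3: an acyloxy group → ester.
–C6H5 phenyl ring → arene.
Distinct types present: alkene, alkyl halide, amide, amine, arene, ester, ether.

7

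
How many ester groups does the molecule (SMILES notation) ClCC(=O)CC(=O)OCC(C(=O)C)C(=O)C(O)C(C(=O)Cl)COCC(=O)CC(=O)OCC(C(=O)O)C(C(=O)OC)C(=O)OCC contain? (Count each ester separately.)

4

halogen on an sp³ carbon → alkyl halide.
–C(=O)– with carbon on both sides → ketone.
–C(=O)–O–C with C on the carbonyl side → ester.
pendant –COCH3: carbonyl C bonded to two carbons → ketone.
–C(=O)– with carbon on both sides → ketone.
–OH on an sp³ carbon → alcohol (secondary).
pendant –C(=O)X: carbonyl C bonded to C and halogen → acyl halide.
C–O–C with sp³ carbons on both sides and no adjacent C=O → ether.
–C(=O)– with carbon on both sides → ketone.
–C(=O)–O–C with C on the carbonyl side → ester.
pendant –COOH: carbonyl C bonded to C and –OH → carboxylic acid.
pendant –COOCH3: carbonyl C bonded to C and –OCH3 → ester.
–C(=O)OCH2CH3: carbonyl C bonded to C and to –OEt → ester.
Ester appears at: CH2COOCH2, CH2COOCH2, CH(COOCH3), COOCH2CH3 → 4.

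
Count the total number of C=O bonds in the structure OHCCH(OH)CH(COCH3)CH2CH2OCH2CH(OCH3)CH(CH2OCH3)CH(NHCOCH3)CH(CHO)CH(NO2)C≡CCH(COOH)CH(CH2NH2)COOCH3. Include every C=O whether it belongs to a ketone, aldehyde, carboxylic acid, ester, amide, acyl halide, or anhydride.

6

OHC: aldehyde, 1 C=O (running total 1).
CH(COCH3): ketone, 1 C=O (running total 2).
CH(NHCOCH3): amide, 1 C=O (running total 3).
CH(CHO): aldehyde, 1 C=O (running total 4).
CH(COOH): carboxylic acid, 1 C=O (running total 5).
COOCH3: ester, 1 C=O (running total 6).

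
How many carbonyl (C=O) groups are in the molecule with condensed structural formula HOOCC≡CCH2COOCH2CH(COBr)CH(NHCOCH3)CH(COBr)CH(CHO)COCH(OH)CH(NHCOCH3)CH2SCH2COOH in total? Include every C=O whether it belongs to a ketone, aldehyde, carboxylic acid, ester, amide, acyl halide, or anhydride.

HOOC: carboxylic acid, 1 C=O (running total 1).
CH2COOCH2: ester, 1 C=O (running total 2).
CH(COBr): acyl halide, 1 C=O (running total 3).
CH(NHCOCH3): amide, 1 C=O (running total 4).
CH(COBr): acyl halide, 1 C=O (running total 5).
CH(CHO): aldehyde, 1 C=O (running total 6).
CO: ketone, 1 C=O (running total 7).
CH(NHCOCH3): amide, 1 C=O (running total 8).
COOH: carboxylic acid, 1 C=O (running total 9).

9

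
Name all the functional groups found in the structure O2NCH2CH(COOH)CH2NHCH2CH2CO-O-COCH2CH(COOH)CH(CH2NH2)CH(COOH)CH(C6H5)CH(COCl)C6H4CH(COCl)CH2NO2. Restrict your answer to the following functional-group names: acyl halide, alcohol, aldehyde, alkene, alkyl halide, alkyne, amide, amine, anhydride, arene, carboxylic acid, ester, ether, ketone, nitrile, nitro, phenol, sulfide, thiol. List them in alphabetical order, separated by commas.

acyl halide, amine, anhydride, arene, carboxylic acid, nitro

–NO2 on carbon → nitro group.
pendant –COOH: carbonyl C bonded to C and –OH → carboxylic acid.
C–N–C with sp³ carbons and no adjacent C=O → amine (secondary).
two acyl groups sharing one oxygen, –C(=O)–O–C(=O)– → anhydride.
pendant –COOH: carbonyl C bonded to C and –OH → carboxylic acid.
pendant –CH2NH2: N on sp³ C, no adjacent C=O → amine.
pendant –COOH: carbonyl C bonded to C and –OH → carboxylic acid.
pendant –C6H5: benzene ring → arene.
pendant –C(=O)X: carbonyl C bonded to C and halogen → acyl halide.
para-disubstituted benzene ring → arene.
pendant –C(=O)X: carbonyl C bonded to C and halogen → acyl halide.
–NO2 on carbon → nitro group.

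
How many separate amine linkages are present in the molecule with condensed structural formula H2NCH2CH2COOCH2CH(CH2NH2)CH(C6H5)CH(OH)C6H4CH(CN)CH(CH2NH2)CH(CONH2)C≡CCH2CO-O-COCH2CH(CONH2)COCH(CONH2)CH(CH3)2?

3

–NH2 on an sp³ carbon with no adjacent C=O → amine.
–C(=O)–O–C with C on the carbonyl side → ester.
pendant –CH2NH2: N on sp³ C, no adjacent C=O → amine.
pendant –C6H5: benzene ring → arene.
–OH on an sp³ carbon → alcohol (secondary).
para-disubstituted benzene ring → arene.
pendant –C≡N: nitrile.
pendant –CH2NH2: N on sp³ C, no adjacent C=O → amine.
pendant –CONH2: carbonyl C bonded to C and N → amide.
C≡C triple bond → alkyne.
two acyl groups sharing one oxygen, –C(=O)–O–C(=O)– → anhydride.
pendant –CONH2: carbonyl C bonded to C and N → amide.
–C(=O)– with carbon on both sides → ketone.
pendant –CONH2: carbonyl C bonded to C and N → amide.
Amine appears at: H2NCH2, CH(CH2NH2), CH(CH2NH2) → 3.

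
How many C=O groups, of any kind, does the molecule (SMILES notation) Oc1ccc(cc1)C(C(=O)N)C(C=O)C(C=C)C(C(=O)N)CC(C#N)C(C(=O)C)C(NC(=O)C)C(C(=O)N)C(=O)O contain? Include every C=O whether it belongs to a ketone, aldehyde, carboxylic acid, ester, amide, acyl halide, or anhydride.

7

CH(CONH2): amide, 1 C=O (running total 1).
CH(CHO): aldehyde, 1 C=O (running total 2).
CH(CONH2): amide, 1 C=O (running total 3).
CH(COCH3): ketone, 1 C=O (running total 4).
CH(NHCOCH3): amide, 1 C=O (running total 5).
CH(CONH2): amide, 1 C=O (running total 6).
COOH: carboxylic acid, 1 C=O (running total 7).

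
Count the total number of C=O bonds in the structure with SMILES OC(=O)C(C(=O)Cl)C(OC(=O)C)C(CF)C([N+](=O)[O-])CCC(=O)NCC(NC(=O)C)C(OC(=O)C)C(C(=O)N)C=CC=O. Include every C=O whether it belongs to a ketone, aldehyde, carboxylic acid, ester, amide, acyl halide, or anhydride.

HOOC: carboxylic acid, 1 C=O (running total 1).
CH(COCl): acyl halide, 1 C=O (running total 2).
CH(OCOCH3): ester, 1 C=O (running total 3).
CH2CONHCH2: amide, 1 C=O (running total 4).
CH(NHCOCH3): amide, 1 C=O (running total 5).
CH(OCOCH3): ester, 1 C=O (running total 6).
CH(CONH2): amide, 1 C=O (running total 7).
CHO: aldehyde, 1 C=O (running total 8).

8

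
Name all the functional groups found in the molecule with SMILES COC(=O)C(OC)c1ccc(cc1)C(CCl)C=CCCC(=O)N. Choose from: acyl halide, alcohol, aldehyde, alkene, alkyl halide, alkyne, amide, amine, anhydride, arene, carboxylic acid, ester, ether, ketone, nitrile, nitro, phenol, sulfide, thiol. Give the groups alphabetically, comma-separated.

Reading the structure from left to right:
  CH3OOC: CH3O–C(=O)–: carbonyl C bonded to C and to –OCH3 → ester (not ketone + ether).
  CH(OCH3): pendant –OCH3: C–O–C with sp³ C, no adjacent C=O → ether.
  C6H4: para-disubstituted benzene ring → arene.
  CH(CH2Cl): pendant –CH2X: halogen on sp³ carbon → alkyl halide.
  CH=CH: C=C double bond → alkene.
  CONH2: –C(=O)NH2: carbonyl C bonded to C and to N → amide (the N is not a separate amine).

alkene, alkyl halide, amide, arene, ester, ether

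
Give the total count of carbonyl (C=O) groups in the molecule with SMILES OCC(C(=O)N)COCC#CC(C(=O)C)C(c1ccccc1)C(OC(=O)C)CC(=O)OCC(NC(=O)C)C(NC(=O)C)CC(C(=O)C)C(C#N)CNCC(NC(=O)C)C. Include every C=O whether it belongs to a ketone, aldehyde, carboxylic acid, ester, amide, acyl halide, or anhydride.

8

CH(CONH2): amide, 1 C=O (running total 1).
CH(COCH3): ketone, 1 C=O (running total 2).
CH(OCOCH3): ester, 1 C=O (running total 3).
CH2COOCH2: ester, 1 C=O (running total 4).
CH(NHCOCH3): amide, 1 C=O (running total 5).
CH(NHCOCH3): amide, 1 C=O (running total 6).
CH(COCH3): ketone, 1 C=O (running total 7).
CH(NHCOCH3): amide, 1 C=O (running total 8).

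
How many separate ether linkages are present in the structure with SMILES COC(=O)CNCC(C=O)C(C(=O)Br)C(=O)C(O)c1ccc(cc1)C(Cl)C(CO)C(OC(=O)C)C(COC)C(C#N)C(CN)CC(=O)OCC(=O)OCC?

1

CH3O–C(=O)–: carbonyl C bonded to C and to –OCH3 → ester (not ketone + ether).
C–N–C with sp³ carbons and no adjacent C=O → amine (secondary).
pendant –CHO: carbonyl C bonded to C and H → aldehyde.
pendant –C(=O)X: carbonyl C bonded to C and halogen → acyl halide.
–C(=O)– with carbon on both sides → ketone.
–OH on an sp³ carbon → alcohol (secondary).
para-disubstituted benzene ring → arene.
halogen on an sp³ carbon → alkyl halide.
pendant –CH2OH on an sp³ backbone C → alcohol.
pendant –OC(=O)CH3: an acyloxy group → ester.
pendant –CH2OCH3: C–O–C linkage → ether.
pendant –C≡N: nitrile.
pendant –CH2NH2: N on sp³ C, no adjacent C=O → amine.
–C(=O)–O–C with C on the carbonyl side → ester.
–C(=O)OCH2CH3: carbonyl C bonded to C and to –OEt → ester.
Ether appears at: CH(CH2OCH3) → 1.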